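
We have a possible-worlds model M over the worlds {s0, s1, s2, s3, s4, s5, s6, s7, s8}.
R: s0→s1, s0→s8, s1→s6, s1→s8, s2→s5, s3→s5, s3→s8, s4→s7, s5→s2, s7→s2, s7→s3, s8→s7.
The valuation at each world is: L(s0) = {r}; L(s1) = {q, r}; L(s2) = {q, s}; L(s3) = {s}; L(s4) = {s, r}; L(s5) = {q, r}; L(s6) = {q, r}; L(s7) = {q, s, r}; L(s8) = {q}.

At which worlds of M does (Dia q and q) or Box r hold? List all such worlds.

Recall that Box ψ holds at a world iff ψ holds at every accessible world, and Dia ψ holds iff ψ holds at some accessible world.
Let φ = (Dia q and q) or Box r. Evaluate φ at each world:
  s0 (successors {s1, s8}): φ is false.
  s1 (successors {s6, s8}): φ is true.
  s2 (successors {s5}): φ is true.
  s3 (successors {s5, s8}): φ is false.
  s4 (successors {s7}): φ is true.
  s5 (successors {s2}): φ is true.
  s6 (successors ∅): φ is true.
  s7 (successors {s2, s3}): φ is true.
  s8 (successors {s7}): φ is true.
For instance, at s7:
  At s7: Dia q and q is true, Box r is false, so (Dia q and q) or Box r is true.
    At s7: Dia q is true, q is true, so Dia q and q is true.
      At s7: Dia q requires q at some successor in {s2, s3}.
        q holds at s2, so Dia q is true at s7.
    At s7: Box r requires r at every successor {s2, s3}.
      r fails at s2, so Box r is false at s7.
Satisfying worlds: {s1, s2, s4, s5, s6, s7, s8}

s1, s2, s4, s5, s6, s7, s8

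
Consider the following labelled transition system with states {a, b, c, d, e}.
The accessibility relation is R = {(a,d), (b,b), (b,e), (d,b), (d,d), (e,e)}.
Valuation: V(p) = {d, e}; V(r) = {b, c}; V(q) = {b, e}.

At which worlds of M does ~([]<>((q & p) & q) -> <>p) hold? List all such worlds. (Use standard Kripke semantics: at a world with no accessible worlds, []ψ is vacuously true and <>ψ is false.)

Let φ = ~([]<>((q & p) & q) -> <>p). Evaluate φ at each world:
  a (successors {d}): φ is false.
  b (successors {b, e}): φ is false.
  c (successors ∅): φ is true.
  d (successors {b, d}): φ is false.
  e (successors {e}): φ is false.
For instance, at a:
  At a: []<>((q & p) & q) -> <>p is true, so ~([]<>((q & p) & q) -> <>p) is false.
    At a: []<>((q & p) & q) is false, <>p is true, so []<>((q & p) & q) -> <>p is true.
      At a: []<>((q & p) & q) requires <>((q & p) & q) at every successor {d}.
        <>((q & p) & q) fails at d, so []<>((q & p) & q) is false at a.
      At a: <>p requires p at some successor in {d}.
        p holds at d, so <>p is true at a.
Satisfying worlds: {c}

c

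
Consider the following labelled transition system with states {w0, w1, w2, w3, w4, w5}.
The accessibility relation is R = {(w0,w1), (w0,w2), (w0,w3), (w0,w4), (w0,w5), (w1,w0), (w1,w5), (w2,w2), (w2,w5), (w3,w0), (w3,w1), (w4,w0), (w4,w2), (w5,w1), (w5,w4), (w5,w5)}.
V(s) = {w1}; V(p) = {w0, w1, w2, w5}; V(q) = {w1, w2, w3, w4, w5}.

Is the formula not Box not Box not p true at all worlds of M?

Recall that Box ψ holds at a world iff ψ holds at every accessible world, and Dia ψ holds iff ψ holds at some accessible world.
Let φ = not Box not Box not p. Evaluate φ at each world:
  w0 (successors {w1, w2, w3, w4, w5}): φ is false.
  w1 (successors {w0, w5}): φ is false.
  w2 (successors {w2, w5}): φ is false.
  w3 (successors {w0, w1}): φ is false.
  w4 (successors {w0, w2}): φ is false.
  w5 (successors {w1, w4, w5}): φ is false.
Detail at w0 (counterexample):
  At w0: Box not Box not p is true, so not Box not Box not p is false.
    At w0: Box not Box not p requires not Box not p at every successor {w1, w2, w3, w4, w5}.
      At w1: not Box not p is true.
      At w2: not Box not p is true.
      At w3: not Box not p is true.
      At w4: not Box not p is true.
      At w5: not Box not p is true.
    So Box not Box not p is true at w0.

No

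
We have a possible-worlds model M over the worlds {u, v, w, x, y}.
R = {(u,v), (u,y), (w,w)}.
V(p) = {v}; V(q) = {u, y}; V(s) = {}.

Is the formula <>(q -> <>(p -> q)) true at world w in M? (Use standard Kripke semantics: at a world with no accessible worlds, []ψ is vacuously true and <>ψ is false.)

At w: <>(q -> <>(p -> q)) requires q -> <>(p -> q) at some successor in {w}.
  q -> <>(p -> q) holds at w, so <>(q -> <>(p -> q)) is true at w.
    At w: q is false, <>(p -> q) is true, so q -> <>(p -> q) is true.
      At w: <>(p -> q) requires p -> q at some successor in {w}.
        p -> q holds at w, so <>(p -> q) is true at w.

Yes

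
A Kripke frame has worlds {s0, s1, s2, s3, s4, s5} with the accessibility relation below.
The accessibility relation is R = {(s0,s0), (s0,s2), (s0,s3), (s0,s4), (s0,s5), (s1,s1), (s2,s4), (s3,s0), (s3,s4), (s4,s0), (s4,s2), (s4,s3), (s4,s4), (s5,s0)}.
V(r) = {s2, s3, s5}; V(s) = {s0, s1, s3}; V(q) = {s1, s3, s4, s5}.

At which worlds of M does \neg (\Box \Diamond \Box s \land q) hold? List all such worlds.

s0, s2, s3, s4

Recall that \Box ψ holds at a world iff ψ holds at every accessible world, and \Diamond ψ holds iff ψ holds at some accessible world.
Let φ = \neg (\Box \Diamond \Box s \land q). Evaluate φ at each world:
  s0 (successors {s0, s2, s3, s4, s5}): φ is true.
  s1 (successors {s1}): φ is false.
  s2 (successors {s4}): φ is true.
  s3 (successors {s0, s4}): φ is true.
  s4 (successors {s0, s2, s3, s4}): φ is true.
  s5 (successors {s0}): φ is false.
For instance, at s0:
  At s0: \Box \Diamond \Box s \land q is false, so \neg (\Box \Diamond \Box s \land q) is true.
    At s0: \Box \Diamond \Box s is false, q is false, so \Box \Diamond \Box s \land q is false.
      At s0: \Box \Diamond \Box s requires \Diamond \Box s at every successor {s0, s2, s3, s4, s5}.
        \Diamond \Box s fails at s2, so \Box \Diamond \Box s is false at s0.
Satisfying worlds: {s0, s2, s3, s4}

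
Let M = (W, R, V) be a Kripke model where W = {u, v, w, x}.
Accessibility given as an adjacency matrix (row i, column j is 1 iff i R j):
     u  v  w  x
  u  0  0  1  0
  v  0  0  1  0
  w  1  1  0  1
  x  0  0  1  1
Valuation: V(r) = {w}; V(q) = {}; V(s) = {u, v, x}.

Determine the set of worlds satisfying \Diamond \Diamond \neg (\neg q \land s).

w, x

Let φ = \Diamond \Diamond \neg (\neg q \land s). Evaluate φ at each world:
  u (successors {w}): φ is false.
  v (successors {w}): φ is false.
  w (successors {u, v, x}): φ is true.
  x (successors {w, x}): φ is true.
For instance, at x:
  At x: \Diamond \Diamond \neg (\neg q \land s) requires \Diamond \neg (\neg q \land s) at some successor in {w, x}.
    \Diamond \neg (\neg q \land s) holds at x, so \Diamond \Diamond \neg (\neg q \land s) is true at x.
      At x: \Diamond \neg (\neg q \land s) requires \neg (\neg q \land s) at some successor in {w, x}.
        \neg (\neg q \land s) holds at w, so \Diamond \neg (\neg q \land s) is true at x.
Satisfying worlds: {w, x}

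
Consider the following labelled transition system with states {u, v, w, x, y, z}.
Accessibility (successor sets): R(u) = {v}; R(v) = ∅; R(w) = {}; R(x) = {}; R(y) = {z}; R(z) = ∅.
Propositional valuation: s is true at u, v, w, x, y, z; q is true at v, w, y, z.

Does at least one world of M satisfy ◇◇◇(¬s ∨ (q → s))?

No

Let φ = ◇◇◇(¬s ∨ (q → s)). Evaluate φ at each world:
  u (successors {v}): φ is false.
  v (successors ∅): φ is false.
  w (successors ∅): φ is false.
  x (successors ∅): φ is false.
  y (successors {z}): φ is false.
  z (successors ∅): φ is false.
For instance, at u:
  At u: ◇◇◇(¬s ∨ (q → s)) requires ◇◇(¬s ∨ (q → s)) at some successor in {v}.
    At v: ◇◇(¬s ∨ (q → s)) is false.
  So ◇◇◇(¬s ∨ (q → s)) is false at u.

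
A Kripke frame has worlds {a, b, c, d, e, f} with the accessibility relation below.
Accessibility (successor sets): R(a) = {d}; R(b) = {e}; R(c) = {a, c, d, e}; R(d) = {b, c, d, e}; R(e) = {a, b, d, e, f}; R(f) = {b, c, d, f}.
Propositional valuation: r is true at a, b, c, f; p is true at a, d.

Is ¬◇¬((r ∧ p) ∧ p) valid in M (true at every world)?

No

Recall that ◇ψ holds at a world iff ψ holds at some accessible world.
Let φ = ¬◇¬((r ∧ p) ∧ p). Evaluate φ at each world:
  a (successors {d}): φ is false.
  b (successors {e}): φ is false.
  c (successors {a, c, d, e}): φ is false.
  d (successors {b, c, d, e}): φ is false.
  e (successors {a, b, d, e, f}): φ is false.
  f (successors {b, c, d, f}): φ is false.
Detail at a (counterexample):
  At a: ◇¬((r ∧ p) ∧ p) is true, so ¬◇¬((r ∧ p) ∧ p) is false.
    At a: ◇¬((r ∧ p) ∧ p) requires ¬((r ∧ p) ∧ p) at some successor in {d}.
      ¬((r ∧ p) ∧ p) holds at d, so ◇¬((r ∧ p) ∧ p) is true at a.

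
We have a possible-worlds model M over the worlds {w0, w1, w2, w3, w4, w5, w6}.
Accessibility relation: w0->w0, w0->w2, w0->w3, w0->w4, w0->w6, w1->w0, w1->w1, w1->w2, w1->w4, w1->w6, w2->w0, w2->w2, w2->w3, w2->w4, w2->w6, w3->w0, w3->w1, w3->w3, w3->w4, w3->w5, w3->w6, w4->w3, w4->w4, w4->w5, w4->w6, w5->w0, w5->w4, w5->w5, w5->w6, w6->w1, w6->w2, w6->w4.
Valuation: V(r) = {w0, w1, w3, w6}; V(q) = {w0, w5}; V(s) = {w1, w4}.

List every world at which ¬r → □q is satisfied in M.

w0, w1, w3, w6

Let φ = ¬r → □q. Evaluate φ at each world:
  w0 (successors {w0, w2, w3, w4, w6}): φ is true.
  w1 (successors {w0, w1, w2, w4, w6}): φ is true.
  w2 (successors {w0, w2, w3, w4, w6}): φ is false.
  w3 (successors {w0, w1, w3, w4, w5, w6}): φ is true.
  w4 (successors {w3, w4, w5, w6}): φ is false.
  w5 (successors {w0, w4, w5, w6}): φ is false.
  w6 (successors {w1, w2, w4}): φ is true.
For instance, at w1:
  At w1: ¬r is false, □q is false, so ¬r → □q is true.
    At w1: □q requires q at every successor {w0, w1, w2, w4, w6}.
      q fails at w1, so □q is false at w1.
Satisfying worlds: {w0, w1, w3, w6}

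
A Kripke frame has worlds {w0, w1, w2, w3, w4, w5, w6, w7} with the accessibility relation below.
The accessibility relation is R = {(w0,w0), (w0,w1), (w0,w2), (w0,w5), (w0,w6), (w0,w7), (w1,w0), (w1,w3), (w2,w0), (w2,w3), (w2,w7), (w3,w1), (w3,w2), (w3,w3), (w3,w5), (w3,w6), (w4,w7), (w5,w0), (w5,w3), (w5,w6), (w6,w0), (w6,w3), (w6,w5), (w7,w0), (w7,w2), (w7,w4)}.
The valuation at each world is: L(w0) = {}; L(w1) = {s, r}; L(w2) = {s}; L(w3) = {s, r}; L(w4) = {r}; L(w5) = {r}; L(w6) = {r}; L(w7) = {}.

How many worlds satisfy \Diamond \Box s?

0

Let φ = \Diamond \Box s. Evaluate φ at each world:
  w0 (successors {w0, w1, w2, w5, w6, w7}): φ is false.
  w1 (successors {w0, w3}): φ is false.
  w2 (successors {w0, w3, w7}): φ is false.
  w3 (successors {w1, w2, w3, w5, w6}): φ is false.
  w4 (successors {w7}): φ is false.
  w5 (successors {w0, w3, w6}): φ is false.
  w6 (successors {w0, w3, w5}): φ is false.
  w7 (successors {w0, w2, w4}): φ is false.
For instance, at w3:
  At w3: \Diamond \Box s requires \Box s at some successor in {w1, w2, w3, w5, w6}.
    At w1: \Box s is false.
    At w2: \Box s is false.
    At w3: \Box s is false.
    At w5: \Box s is false.
    At w6: \Box s is false.
  So \Diamond \Box s is false at w3.
Satisfying worlds: none.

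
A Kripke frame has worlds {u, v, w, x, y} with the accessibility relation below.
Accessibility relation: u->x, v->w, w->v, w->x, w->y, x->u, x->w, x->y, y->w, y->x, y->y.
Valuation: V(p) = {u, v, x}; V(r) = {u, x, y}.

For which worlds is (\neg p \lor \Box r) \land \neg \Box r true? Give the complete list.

Recall that \Box ψ holds at a world iff ψ holds at every accessible world, and \Diamond ψ holds iff ψ holds at some accessible world.
Let φ = (\neg p \lor \Box r) \land \neg \Box r. Evaluate φ at each world:
  u (successors {x}): φ is false.
  v (successors {w}): φ is false.
  w (successors {v, x, y}): φ is true.
  x (successors {u, w, y}): φ is false.
  y (successors {w, x, y}): φ is true.
For instance, at y:
  At y: \neg p \lor \Box r is true, \neg \Box r is true, so (\neg p \lor \Box r) \land \neg \Box r is true.
    At y: \neg p is true, \Box r is false, so \neg p \lor \Box r is true.
      At y: \Box r requires r at every successor {w, x, y}.
        r fails at w, so \Box r is false at y.
    At y: \Box r is false, so \neg \Box r is true.
      At y: \Box r requires r at every successor {w, x, y}.
        r fails at w, so \Box r is false at y.
Satisfying worlds: {w, y}

w, y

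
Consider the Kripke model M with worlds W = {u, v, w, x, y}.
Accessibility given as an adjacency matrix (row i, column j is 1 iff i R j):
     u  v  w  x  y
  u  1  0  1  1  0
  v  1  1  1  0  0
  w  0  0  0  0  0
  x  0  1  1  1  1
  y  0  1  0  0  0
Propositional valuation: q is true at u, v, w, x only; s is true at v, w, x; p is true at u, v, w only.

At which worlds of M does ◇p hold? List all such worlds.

u, v, x, y

Let φ = ◇p. Evaluate φ at each world:
  u (successors {u, w, x}): φ is true.
  v (successors {u, v, w}): φ is true.
  w (successors ∅): φ is false.
  x (successors {v, w, x, y}): φ is true.
  y (successors {v}): φ is true.
For instance, at y:
  At y: ◇p requires p at some successor in {v}.
    p holds at v, so ◇p is true at y.
Satisfying worlds: {u, v, x, y}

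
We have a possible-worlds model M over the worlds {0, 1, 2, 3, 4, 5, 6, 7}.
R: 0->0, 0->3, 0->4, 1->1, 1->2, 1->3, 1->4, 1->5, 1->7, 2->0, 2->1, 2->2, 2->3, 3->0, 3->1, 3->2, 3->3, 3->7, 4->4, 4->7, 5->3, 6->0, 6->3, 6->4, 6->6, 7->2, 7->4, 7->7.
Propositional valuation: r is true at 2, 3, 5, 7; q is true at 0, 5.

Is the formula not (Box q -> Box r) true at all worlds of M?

No

Recall that Box ψ holds at a world iff ψ holds at every accessible world, and Dia ψ holds iff ψ holds at some accessible world.
Let φ = not (Box q -> Box r). Evaluate φ at each world:
  0 (successors {0, 3, 4}): φ is false.
  1 (successors {1, 2, 3, 4, 5, 7}): φ is false.
  2 (successors {0, 1, 2, 3}): φ is false.
  3 (successors {0, 1, 2, 3, 7}): φ is false.
  4 (successors {4, 7}): φ is false.
  5 (successors {3}): φ is false.
  6 (successors {0, 3, 4, 6}): φ is false.
  7 (successors {2, 4, 7}): φ is false.
Detail at 0 (counterexample):
  At 0: Box q -> Box r is true, so not (Box q -> Box r) is false.
    At 0: Box q is false, Box r is false, so Box q -> Box r is true.
      At 0: Box q requires q at every successor {0, 3, 4}.
        q fails at 3, so Box q is false at 0.
      At 0: Box r requires r at every successor {0, 3, 4}.
        r fails at 0, so Box r is false at 0.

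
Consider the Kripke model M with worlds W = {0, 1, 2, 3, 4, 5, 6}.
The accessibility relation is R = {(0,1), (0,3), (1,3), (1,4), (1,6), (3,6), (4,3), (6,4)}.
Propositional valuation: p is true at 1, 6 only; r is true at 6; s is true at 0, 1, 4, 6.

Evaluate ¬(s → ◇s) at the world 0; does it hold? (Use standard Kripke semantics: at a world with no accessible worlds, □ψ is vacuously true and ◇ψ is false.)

Recall that ◇ψ holds at a world iff ψ holds at some accessible world.
At 0: s → ◇s is true, so ¬(s → ◇s) is false.
  At 0: s is true, ◇s is true, so s → ◇s is true.
    At 0: ◇s requires s at some successor in {1, 3}.
      s holds at 1, so ◇s is true at 0.

No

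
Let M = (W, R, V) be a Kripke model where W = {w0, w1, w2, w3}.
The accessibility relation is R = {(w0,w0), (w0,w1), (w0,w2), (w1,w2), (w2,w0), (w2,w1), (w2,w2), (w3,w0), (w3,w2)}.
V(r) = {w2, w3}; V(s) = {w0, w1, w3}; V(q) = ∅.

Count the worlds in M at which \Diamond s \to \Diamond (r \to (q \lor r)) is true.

Recall that \Diamond ψ holds at a world iff ψ holds at some accessible world.
Let φ = \Diamond s \to \Diamond (r \to (q \lor r)). Evaluate φ at each world:
  w0 (successors {w0, w1, w2}): φ is true.
  w1 (successors {w2}): φ is true.
  w2 (successors {w0, w1, w2}): φ is true.
  w3 (successors {w0, w2}): φ is true.
For instance, at w1:
  At w1: \Diamond s is false, \Diamond (r \to (q \lor r)) is true, so \Diamond s \to \Diamond (r \to (q \lor r)) is true.
    At w1: \Diamond s requires s at some successor in {w2}.
      At w2: s is false.
    So \Diamond s is false at w1.
    At w1: \Diamond (r \to (q \lor r)) requires r \to (q \lor r) at some successor in {w2}.
      r \to (q \lor r) holds at w2, so \Diamond (r \to (q \lor r)) is true at w1.
Satisfying worlds: {w0, w1, w2, w3}

4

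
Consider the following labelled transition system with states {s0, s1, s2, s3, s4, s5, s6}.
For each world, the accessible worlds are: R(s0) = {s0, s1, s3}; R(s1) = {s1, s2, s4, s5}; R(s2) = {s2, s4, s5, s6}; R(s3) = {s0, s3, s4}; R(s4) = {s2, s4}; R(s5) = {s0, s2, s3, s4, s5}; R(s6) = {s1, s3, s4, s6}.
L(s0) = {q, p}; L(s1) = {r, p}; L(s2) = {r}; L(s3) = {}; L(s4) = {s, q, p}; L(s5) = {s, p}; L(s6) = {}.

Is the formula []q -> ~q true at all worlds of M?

Let φ = []q -> ~q. Evaluate φ at each world:
  s0 (successors {s0, s1, s3}): φ is true.
  s1 (successors {s1, s2, s4, s5}): φ is true.
  s2 (successors {s2, s4, s5, s6}): φ is true.
  s3 (successors {s0, s3, s4}): φ is true.
  s4 (successors {s2, s4}): φ is true.
  s5 (successors {s0, s2, s3, s4, s5}): φ is true.
  s6 (successors {s1, s3, s4, s6}): φ is true.
For instance, at s2:
  At s2: []q is false, ~q is true, so []q -> ~q is true.
    At s2: []q requires q at every successor {s2, s4, s5, s6}.
      q fails at s2, so []q is false at s2.

Yes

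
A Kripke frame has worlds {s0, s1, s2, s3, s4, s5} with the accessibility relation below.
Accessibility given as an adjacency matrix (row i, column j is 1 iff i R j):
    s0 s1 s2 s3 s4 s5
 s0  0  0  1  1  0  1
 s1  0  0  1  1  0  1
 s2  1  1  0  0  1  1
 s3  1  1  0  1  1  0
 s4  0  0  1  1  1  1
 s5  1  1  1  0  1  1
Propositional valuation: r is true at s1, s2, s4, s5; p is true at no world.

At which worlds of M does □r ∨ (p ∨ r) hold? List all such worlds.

s1, s2, s4, s5

Recall that □ψ holds at a world iff ψ holds at every accessible world, and ◇ψ holds iff ψ holds at some accessible world.
Let φ = □r ∨ (p ∨ r). Evaluate φ at each world:
  s0 (successors {s2, s3, s5}): φ is false.
  s1 (successors {s2, s3, s5}): φ is true.
  s2 (successors {s0, s1, s4, s5}): φ is true.
  s3 (successors {s0, s1, s3, s4}): φ is false.
  s4 (successors {s2, s3, s4, s5}): φ is true.
  s5 (successors {s0, s1, s2, s4, s5}): φ is true.
For instance, at s5:
  At s5: □r is false, p ∨ r is true, so □r ∨ (p ∨ r) is true.
    At s5: □r requires r at every successor {s0, s1, s2, s4, s5}.
      r fails at s0, so □r is false at s5.
Satisfying worlds: {s1, s2, s4, s5}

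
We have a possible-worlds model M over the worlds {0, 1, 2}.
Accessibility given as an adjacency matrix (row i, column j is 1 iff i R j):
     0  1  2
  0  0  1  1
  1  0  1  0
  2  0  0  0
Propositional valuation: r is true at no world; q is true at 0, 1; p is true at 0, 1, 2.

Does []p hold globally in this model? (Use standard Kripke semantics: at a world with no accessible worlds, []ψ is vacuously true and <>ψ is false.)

Let φ = []p. Evaluate φ at each world:
  0 (successors {1, 2}): φ is true.
  1 (successors {1}): φ is true.
  2 (successors ∅): φ is true.
For instance, at 0:
  At 0: []p requires p at every successor {1, 2}.
    At 1: p is true.
    At 2: p is true.
  So []p is true at 0.

Yes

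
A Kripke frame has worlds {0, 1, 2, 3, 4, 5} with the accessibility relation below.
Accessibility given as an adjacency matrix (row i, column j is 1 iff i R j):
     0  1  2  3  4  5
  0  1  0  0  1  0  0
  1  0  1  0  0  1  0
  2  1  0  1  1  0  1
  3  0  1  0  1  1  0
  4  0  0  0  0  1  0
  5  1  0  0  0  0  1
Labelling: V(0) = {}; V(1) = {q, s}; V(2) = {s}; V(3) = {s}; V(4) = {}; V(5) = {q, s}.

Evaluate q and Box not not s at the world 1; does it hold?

No

At 1: q is true, Box not not s is false, so q and Box not not s is false.
  At 1: Box not not s requires not not s at every successor {1, 4}.
    not not s fails at 4, so Box not not s is false at 1.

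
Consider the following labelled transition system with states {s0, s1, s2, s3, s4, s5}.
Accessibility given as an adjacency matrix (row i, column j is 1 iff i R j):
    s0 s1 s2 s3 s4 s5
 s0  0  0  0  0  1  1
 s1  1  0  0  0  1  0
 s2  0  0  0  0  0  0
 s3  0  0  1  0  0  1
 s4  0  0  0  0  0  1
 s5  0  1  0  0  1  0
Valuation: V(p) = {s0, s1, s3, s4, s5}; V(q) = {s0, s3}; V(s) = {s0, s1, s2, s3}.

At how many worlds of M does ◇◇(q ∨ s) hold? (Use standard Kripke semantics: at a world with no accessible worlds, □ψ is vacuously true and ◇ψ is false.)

4

Let φ = ◇◇(q ∨ s). Evaluate φ at each world:
  s0 (successors {s4, s5}): φ is true.
  s1 (successors {s0, s4}): φ is false.
  s2 (successors ∅): φ is false.
  s3 (successors {s2, s5}): φ is true.
  s4 (successors {s5}): φ is true.
  s5 (successors {s1, s4}): φ is true.
For instance, at s5:
  At s5: ◇◇(q ∨ s) requires ◇(q ∨ s) at some successor in {s1, s4}.
    ◇(q ∨ s) holds at s1, so ◇◇(q ∨ s) is true at s5.
      At s1: ◇(q ∨ s) requires q ∨ s at some successor in {s0, s4}.
        q ∨ s holds at s0, so ◇(q ∨ s) is true at s1.
Satisfying worlds: {s0, s3, s4, s5}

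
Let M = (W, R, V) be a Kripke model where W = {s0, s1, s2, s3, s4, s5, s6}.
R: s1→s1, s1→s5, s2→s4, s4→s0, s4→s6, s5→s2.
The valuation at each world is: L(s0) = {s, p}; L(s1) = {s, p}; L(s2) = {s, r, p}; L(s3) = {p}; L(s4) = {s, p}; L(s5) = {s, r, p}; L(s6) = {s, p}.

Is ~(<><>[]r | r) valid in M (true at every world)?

No

Recall that []ψ holds at a world iff ψ holds at every accessible world, and <>ψ holds iff ψ holds at some accessible world.
Let φ = ~(<><>[]r | r). Evaluate φ at each world:
  s0 (successors ∅): φ is true.
  s1 (successors {s1, s5}): φ is false.
  s2 (successors {s4}): φ is false.
  s3 (successors ∅): φ is true.
  s4 (successors {s0, s6}): φ is true.
  s5 (successors {s2}): φ is false.
  s6 (successors ∅): φ is true.
Detail at s1 (counterexample):
  At s1: <><>[]r | r is true, so ~(<><>[]r | r) is false.
    At s1: <><>[]r is true, r is false, so <><>[]r | r is true.
      At s1: <><>[]r requires <>[]r at some successor in {s1, s5}.
        <>[]r holds at s1, so <><>[]r is true at s1.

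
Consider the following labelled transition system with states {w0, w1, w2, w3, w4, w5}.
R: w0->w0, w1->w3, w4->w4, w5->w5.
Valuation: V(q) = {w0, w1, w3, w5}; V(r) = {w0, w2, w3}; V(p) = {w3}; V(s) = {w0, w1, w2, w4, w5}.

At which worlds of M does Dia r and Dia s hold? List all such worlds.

Recall that Dia ψ holds at a world iff ψ holds at some accessible world.
Let φ = Dia r and Dia s. Evaluate φ at each world:
  w0 (successors {w0}): φ is true.
  w1 (successors {w3}): φ is false.
  w2 (successors ∅): φ is false.
  w3 (successors ∅): φ is false.
  w4 (successors {w4}): φ is false.
  w5 (successors {w5}): φ is false.
For instance, at w5:
  At w5: Dia r is false, Dia s is true, so Dia r and Dia s is false.
    At w5: Dia r requires r at some successor in {w5}.
      At w5: r is false.
    So Dia r is false at w5.
    At w5: Dia s requires s at some successor in {w5}.
      s holds at w5, so Dia s is true at w5.
Satisfying worlds: {w0}

w0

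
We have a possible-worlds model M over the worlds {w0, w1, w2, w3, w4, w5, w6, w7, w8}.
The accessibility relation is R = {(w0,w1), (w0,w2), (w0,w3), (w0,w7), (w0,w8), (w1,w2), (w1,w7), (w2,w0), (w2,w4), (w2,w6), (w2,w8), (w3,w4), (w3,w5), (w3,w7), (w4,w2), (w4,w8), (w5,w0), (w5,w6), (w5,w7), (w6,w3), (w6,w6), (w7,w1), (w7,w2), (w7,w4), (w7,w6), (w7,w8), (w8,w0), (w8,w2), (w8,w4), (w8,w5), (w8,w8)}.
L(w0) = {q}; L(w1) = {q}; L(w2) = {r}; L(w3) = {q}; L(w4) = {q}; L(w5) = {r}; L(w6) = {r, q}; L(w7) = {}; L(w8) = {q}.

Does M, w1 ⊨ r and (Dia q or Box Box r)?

No

At w1: r is false, Dia q or Box Box r is false, so r and (Dia q or Box Box r) is false.
  At w1: Dia q is false, Box Box r is false, so Dia q or Box Box r is false.
    At w1: Dia q requires q at some successor in {w2, w7}.
      At w2: q is false.
      At w7: q is false.
    So Dia q is false at w1.
    At w1: Box Box r requires Box r at every successor {w2, w7}.
      Box r fails at w2, so Box Box r is false at w1.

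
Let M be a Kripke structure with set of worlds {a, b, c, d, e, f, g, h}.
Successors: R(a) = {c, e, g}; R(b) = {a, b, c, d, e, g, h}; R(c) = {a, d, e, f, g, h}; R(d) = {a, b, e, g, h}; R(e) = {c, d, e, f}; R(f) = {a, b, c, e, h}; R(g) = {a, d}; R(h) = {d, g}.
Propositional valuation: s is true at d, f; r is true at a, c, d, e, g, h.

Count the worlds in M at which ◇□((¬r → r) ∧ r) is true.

7

Recall that □ψ holds at a world iff ψ holds at every accessible world, and ◇ψ holds iff ψ holds at some accessible world.
Let φ = ◇□((¬r → r) ∧ r). Evaluate φ at each world:
  a (successors {c, e, g}): φ is true.
  b (successors {a, b, c, d, e, g, h}): φ is true.
  c (successors {a, d, e, f, g, h}): φ is true.
  d (successors {a, b, e, g, h}): φ is true.
  e (successors {c, d, e, f}): φ is false.
  f (successors {a, b, c, e, h}): φ is true.
  g (successors {a, d}): φ is true.
  h (successors {d, g}): φ is true.
For instance, at d:
  At d: ◇□((¬r → r) ∧ r) requires □((¬r → r) ∧ r) at some successor in {a, b, e, g, h}.
    □((¬r → r) ∧ r) holds at a, so ◇□((¬r → r) ∧ r) is true at d.
      At a: □((¬r → r) ∧ r) requires (¬r → r) ∧ r at every successor {c, e, g}.
        At c: (¬r → r) ∧ r is true.
        At e: (¬r → r) ∧ r is true.
        At g: (¬r → r) ∧ r is true.
      So □((¬r → r) ∧ r) is true at a.
Satisfying worlds: {a, b, c, d, f, g, h}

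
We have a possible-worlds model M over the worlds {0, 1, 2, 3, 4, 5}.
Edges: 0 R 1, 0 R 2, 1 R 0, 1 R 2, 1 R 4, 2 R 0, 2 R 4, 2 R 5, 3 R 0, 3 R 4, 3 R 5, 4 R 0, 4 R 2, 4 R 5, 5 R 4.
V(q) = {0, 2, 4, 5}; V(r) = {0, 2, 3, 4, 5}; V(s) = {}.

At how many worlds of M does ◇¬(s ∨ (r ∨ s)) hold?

1

Let φ = ◇¬(s ∨ (r ∨ s)). Evaluate φ at each world:
  0 (successors {1, 2}): φ is true.
  1 (successors {0, 2, 4}): φ is false.
  2 (successors {0, 4, 5}): φ is false.
  3 (successors {0, 4, 5}): φ is false.
  4 (successors {0, 2, 5}): φ is false.
  5 (successors {4}): φ is false.
For instance, at 0:
  At 0: ◇¬(s ∨ (r ∨ s)) requires ¬(s ∨ (r ∨ s)) at some successor in {1, 2}.
    ¬(s ∨ (r ∨ s)) holds at 1, so ◇¬(s ∨ (r ∨ s)) is true at 0.
Satisfying worlds: {0}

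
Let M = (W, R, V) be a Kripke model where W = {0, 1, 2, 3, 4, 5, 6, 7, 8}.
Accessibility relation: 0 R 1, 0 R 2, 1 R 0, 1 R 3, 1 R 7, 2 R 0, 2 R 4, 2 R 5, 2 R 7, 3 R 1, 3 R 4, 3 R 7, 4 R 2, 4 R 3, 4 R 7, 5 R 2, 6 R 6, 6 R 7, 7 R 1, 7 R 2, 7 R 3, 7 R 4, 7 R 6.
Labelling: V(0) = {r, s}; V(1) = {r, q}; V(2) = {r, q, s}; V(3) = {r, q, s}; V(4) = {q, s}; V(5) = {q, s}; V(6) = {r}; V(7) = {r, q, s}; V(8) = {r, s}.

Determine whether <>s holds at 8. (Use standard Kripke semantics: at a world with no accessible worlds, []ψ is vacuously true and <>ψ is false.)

No

At 8: no accessible worlds, so <>s is false.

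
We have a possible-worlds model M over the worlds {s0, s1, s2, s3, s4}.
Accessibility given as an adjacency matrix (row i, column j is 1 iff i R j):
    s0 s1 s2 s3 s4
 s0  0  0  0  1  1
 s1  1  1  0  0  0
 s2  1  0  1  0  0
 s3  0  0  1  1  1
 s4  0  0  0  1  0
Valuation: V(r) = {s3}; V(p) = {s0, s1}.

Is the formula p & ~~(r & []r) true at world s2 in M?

No

At s2: p is false, ~~(r & []r) is false, so p & ~~(r & []r) is false.
  At s2: ~(r & []r) is true, so ~~(r & []r) is false.
    At s2: r & []r is false, so ~(r & []r) is true.
      At s2: r is false, []r is false, so r & []r is false.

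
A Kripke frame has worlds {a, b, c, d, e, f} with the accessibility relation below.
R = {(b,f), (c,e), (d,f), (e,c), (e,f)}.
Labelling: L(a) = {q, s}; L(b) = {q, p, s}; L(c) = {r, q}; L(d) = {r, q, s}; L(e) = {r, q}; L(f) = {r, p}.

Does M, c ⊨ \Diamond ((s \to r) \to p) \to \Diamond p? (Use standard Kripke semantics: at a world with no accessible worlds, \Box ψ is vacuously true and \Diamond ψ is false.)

Yes

At c: \Diamond ((s \to r) \to p) is false, \Diamond p is false, so \Diamond ((s \to r) \to p) \to \Diamond p is true.
  At c: \Diamond ((s \to r) \to p) requires (s \to r) \to p at some successor in {e}.
    At e: (s \to r) \to p is false.
  So \Diamond ((s \to r) \to p) is false at c.
  At c: \Diamond p requires p at some successor in {e}.
    At e: p is false.
  So \Diamond p is false at c.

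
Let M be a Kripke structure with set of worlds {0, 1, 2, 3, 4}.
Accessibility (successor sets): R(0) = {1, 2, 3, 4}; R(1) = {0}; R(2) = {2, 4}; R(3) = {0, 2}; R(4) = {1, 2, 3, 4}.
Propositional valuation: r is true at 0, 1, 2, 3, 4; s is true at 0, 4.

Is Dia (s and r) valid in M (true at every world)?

Yes

Let φ = Dia (s and r). Evaluate φ at each world:
  0 (successors {1, 2, 3, 4}): φ is true.
  1 (successors {0}): φ is true.
  2 (successors {2, 4}): φ is true.
  3 (successors {0, 2}): φ is true.
  4 (successors {1, 2, 3, 4}): φ is true.
For instance, at 2:
  At 2: Dia (s and r) requires s and r at some successor in {2, 4}.
    s and r holds at 4, so Dia (s and r) is true at 2.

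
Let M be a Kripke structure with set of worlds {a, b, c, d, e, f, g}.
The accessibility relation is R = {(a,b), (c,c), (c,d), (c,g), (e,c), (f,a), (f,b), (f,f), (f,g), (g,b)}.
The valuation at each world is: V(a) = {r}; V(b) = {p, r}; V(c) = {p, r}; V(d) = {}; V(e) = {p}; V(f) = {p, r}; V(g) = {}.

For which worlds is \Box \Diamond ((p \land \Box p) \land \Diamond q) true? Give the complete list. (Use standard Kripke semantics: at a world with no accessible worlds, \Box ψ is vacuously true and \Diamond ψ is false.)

Let φ = \Box \Diamond ((p \land \Box p) \land \Diamond q). Evaluate φ at each world:
  a (successors {b}): φ is false.
  b (successors ∅): φ is true.
  c (successors {c, d, g}): φ is false.
  d (successors ∅): φ is true.
  e (successors {c}): φ is false.
  f (successors {a, b, f, g}): φ is false.
  g (successors {b}): φ is false.
For instance, at g:
  At g: \Box \Diamond ((p \land \Box p) \land \Diamond q) requires \Diamond ((p \land \Box p) \land \Diamond q) at every successor {b}.
    \Diamond ((p \land \Box p) \land \Diamond q) fails at b, so \Box \Diamond ((p \land \Box p) \land \Diamond q) is false at g.
      At b: no accessible worlds, so \Diamond ((p \land \Box p) \land \Diamond q) is false.
Satisfying worlds: {b, d}

b, d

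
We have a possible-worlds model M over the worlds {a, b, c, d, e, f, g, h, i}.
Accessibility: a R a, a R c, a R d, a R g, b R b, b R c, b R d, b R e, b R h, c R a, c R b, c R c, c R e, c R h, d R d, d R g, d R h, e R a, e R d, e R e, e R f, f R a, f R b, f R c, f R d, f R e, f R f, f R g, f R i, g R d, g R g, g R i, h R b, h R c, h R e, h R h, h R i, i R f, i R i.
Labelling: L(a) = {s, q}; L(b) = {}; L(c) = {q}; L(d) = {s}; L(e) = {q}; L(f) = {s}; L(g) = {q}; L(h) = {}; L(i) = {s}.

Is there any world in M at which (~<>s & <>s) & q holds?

Let φ = (~<>s & <>s) & q. Evaluate φ at each world:
  a (successors {a, c, d, g}): φ is false.
  b (successors {b, c, d, e, h}): φ is false.
  c (successors {a, b, c, e, h}): φ is false.
  d (successors {d, g, h}): φ is false.
  e (successors {a, d, e, f}): φ is false.
  f (successors {a, b, c, d, e, f, g, i}): φ is false.
  g (successors {d, g, i}): φ is false.
  h (successors {b, c, e, h, i}): φ is false.
  i (successors {f, i}): φ is false.
For instance, at c:
  At c: ~<>s & <>s is false, q is true, so (~<>s & <>s) & q is false.
    At c: ~<>s is false, <>s is true, so ~<>s & <>s is false.
      At c: <>s is true, so ~<>s is false.
      At c: <>s requires s at some successor in {a, b, c, e, h}.
        s holds at a, so <>s is true at c.

No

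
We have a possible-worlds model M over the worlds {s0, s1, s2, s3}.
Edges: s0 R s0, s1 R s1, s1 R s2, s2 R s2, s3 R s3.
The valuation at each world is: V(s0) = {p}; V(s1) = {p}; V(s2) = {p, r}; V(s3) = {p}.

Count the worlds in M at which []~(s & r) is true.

4

Let φ = []~(s & r). Evaluate φ at each world:
  s0 (successors {s0}): φ is true.
  s1 (successors {s1, s2}): φ is true.
  s2 (successors {s2}): φ is true.
  s3 (successors {s3}): φ is true.
For instance, at s1:
  At s1: []~(s & r) requires ~(s & r) at every successor {s1, s2}.
    At s1: ~(s & r) is true.
    At s2: ~(s & r) is true.
  So []~(s & r) is true at s1.
Satisfying worlds: {s0, s1, s2, s3}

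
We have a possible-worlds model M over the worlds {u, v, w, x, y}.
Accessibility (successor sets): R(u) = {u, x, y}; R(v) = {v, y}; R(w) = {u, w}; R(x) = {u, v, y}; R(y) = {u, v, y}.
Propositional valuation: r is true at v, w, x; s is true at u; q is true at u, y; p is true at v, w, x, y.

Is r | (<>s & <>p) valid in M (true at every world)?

Yes

Let φ = r | (<>s & <>p). Evaluate φ at each world:
  u (successors {u, x, y}): φ is true.
  v (successors {v, y}): φ is true.
  w (successors {u, w}): φ is true.
  x (successors {u, v, y}): φ is true.
  y (successors {u, v, y}): φ is true.
For instance, at w:
  At w: r is true, <>s & <>p is true, so r | (<>s & <>p) is true.
    At w: <>s is true, <>p is true, so <>s & <>p is true.
      At w: <>s requires s at some successor in {u, w}.
        s holds at u, so <>s is true at w.
      At w: <>p requires p at some successor in {u, w}.
        p holds at w, so <>p is true at w.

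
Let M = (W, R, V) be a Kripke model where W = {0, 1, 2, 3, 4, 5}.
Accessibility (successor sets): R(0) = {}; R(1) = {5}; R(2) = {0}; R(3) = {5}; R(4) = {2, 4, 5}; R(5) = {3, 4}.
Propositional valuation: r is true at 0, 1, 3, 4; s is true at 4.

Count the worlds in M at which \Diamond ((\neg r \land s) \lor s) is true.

Let φ = \Diamond ((\neg r \land s) \lor s). Evaluate φ at each world:
  0 (successors ∅): φ is false.
  1 (successors {5}): φ is false.
  2 (successors {0}): φ is false.
  3 (successors {5}): φ is false.
  4 (successors {2, 4, 5}): φ is true.
  5 (successors {3, 4}): φ is true.
For instance, at 2:
  At 2: \Diamond ((\neg r \land s) \lor s) requires (\neg r \land s) \lor s at some successor in {0}.
    At 0: (\neg r \land s) \lor s is false.
  So \Diamond ((\neg r \land s) \lor s) is false at 2.
Satisfying worlds: {4, 5}

2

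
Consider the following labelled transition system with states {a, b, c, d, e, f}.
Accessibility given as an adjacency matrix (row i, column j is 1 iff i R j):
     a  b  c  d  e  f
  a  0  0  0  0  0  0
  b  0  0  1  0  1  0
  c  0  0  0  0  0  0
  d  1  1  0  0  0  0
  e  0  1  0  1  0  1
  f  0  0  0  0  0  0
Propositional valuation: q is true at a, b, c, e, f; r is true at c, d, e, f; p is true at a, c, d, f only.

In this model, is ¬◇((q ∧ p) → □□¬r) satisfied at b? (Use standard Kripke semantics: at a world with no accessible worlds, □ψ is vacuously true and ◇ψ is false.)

No

At b: ◇((q ∧ p) → □□¬r) is true, so ¬◇((q ∧ p) → □□¬r) is false.
  At b: ◇((q ∧ p) → □□¬r) requires (q ∧ p) → □□¬r at some successor in {c, e}.
    (q ∧ p) → □□¬r holds at c, so ◇((q ∧ p) → □□¬r) is true at b.
      At c: q ∧ p is true, □□¬r is true, so (q ∧ p) → □□¬r is true.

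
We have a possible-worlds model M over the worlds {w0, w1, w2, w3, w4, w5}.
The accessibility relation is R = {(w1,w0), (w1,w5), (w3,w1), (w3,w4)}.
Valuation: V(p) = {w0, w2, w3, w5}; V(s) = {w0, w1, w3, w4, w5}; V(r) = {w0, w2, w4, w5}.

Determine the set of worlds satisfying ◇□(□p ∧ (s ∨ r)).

Recall that □ψ holds at a world iff ψ holds at every accessible world, and ◇ψ holds iff ψ holds at some accessible world.
Let φ = ◇□(□p ∧ (s ∨ r)). Evaluate φ at each world:
  w0 (successors ∅): φ is false.
  w1 (successors {w0, w5}): φ is true.
  w2 (successors ∅): φ is false.
  w3 (successors {w1, w4}): φ is true.
  w4 (successors ∅): φ is false.
  w5 (successors ∅): φ is false.
For instance, at w1:
  At w1: ◇□(□p ∧ (s ∨ r)) requires □(□p ∧ (s ∨ r)) at some successor in {w0, w5}.
    □(□p ∧ (s ∨ r)) holds at w0, so ◇□(□p ∧ (s ∨ r)) is true at w1.
      At w0: no accessible worlds, so □(□p ∧ (s ∨ r)) holds vacuously.
Satisfying worlds: {w1, w3}

w1, w3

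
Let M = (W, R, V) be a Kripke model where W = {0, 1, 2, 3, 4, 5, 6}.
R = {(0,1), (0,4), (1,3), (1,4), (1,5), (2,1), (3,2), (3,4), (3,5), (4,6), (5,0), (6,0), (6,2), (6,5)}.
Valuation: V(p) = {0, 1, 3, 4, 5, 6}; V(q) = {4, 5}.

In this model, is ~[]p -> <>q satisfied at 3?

Yes

At 3: ~[]p is true, <>q is true, so ~[]p -> <>q is true.
  At 3: []p is false, so ~[]p is true.
    At 3: []p requires p at every successor {2, 4, 5}.
      p fails at 2, so []p is false at 3.
  At 3: <>q requires q at some successor in {2, 4, 5}.
    q holds at 4, so <>q is true at 3.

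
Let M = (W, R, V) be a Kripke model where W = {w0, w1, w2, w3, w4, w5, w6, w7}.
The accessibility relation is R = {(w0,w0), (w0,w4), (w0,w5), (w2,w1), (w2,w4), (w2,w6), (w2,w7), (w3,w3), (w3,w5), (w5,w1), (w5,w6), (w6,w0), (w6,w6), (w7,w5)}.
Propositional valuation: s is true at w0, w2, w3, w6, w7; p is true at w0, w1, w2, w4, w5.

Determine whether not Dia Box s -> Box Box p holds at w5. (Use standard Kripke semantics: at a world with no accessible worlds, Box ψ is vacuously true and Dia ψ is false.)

Recall that Box ψ holds at a world iff ψ holds at every accessible world, and Dia ψ holds iff ψ holds at some accessible world.
At w5: not Dia Box s is false, Box Box p is false, so not Dia Box s -> Box Box p is true.
  At w5: Dia Box s is true, so not Dia Box s is false.
    At w5: Dia Box s requires Box s at some successor in {w1, w6}.
      Box s holds at w1, so Dia Box s is true at w5.
  At w5: Box Box p requires Box p at every successor {w1, w6}.
    Box p fails at w6, so Box Box p is false at w5.
      At w6: Box p requires p at every successor {w0, w6}.
        p fails at w6, so Box p is false at w6.

Yes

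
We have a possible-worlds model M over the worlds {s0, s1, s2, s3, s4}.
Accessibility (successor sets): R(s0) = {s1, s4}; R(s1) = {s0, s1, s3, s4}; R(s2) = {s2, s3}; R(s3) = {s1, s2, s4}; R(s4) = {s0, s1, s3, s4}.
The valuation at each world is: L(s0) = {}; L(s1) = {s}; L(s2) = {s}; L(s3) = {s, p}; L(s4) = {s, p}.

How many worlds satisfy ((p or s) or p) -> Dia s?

Recall that Dia ψ holds at a world iff ψ holds at some accessible world.
Let φ = ((p or s) or p) -> Dia s. Evaluate φ at each world:
  s0 (successors {s1, s4}): φ is true.
  s1 (successors {s0, s1, s3, s4}): φ is true.
  s2 (successors {s2, s3}): φ is true.
  s3 (successors {s1, s2, s4}): φ is true.
  s4 (successors {s0, s1, s3, s4}): φ is true.
For instance, at s4:
  At s4: (p or s) or p is true, Dia s is true, so ((p or s) or p) -> Dia s is true.
    At s4: Dia s requires s at some successor in {s0, s1, s3, s4}.
      s holds at s1, so Dia s is true at s4.
Satisfying worlds: {s0, s1, s2, s3, s4}

5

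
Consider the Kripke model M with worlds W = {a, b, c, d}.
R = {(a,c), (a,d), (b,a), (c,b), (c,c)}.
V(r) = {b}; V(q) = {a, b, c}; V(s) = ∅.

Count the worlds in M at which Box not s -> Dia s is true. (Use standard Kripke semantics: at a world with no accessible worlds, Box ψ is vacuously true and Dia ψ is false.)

0

Let φ = Box not s -> Dia s. Evaluate φ at each world:
  a (successors {c, d}): φ is false.
  b (successors {a}): φ is false.
  c (successors {b, c}): φ is false.
  d (successors ∅): φ is false.
For instance, at a:
  At a: Box not s is true, Dia s is false, so Box not s -> Dia s is false.
    At a: Box not s requires not s at every successor {c, d}.
      At c: not s is true.
      At d: not s is true.
    So Box not s is true at a.
    At a: Dia s requires s at some successor in {c, d}.
      At c: s is false.
      At d: s is false.
    So Dia s is false at a.
Satisfying worlds: none.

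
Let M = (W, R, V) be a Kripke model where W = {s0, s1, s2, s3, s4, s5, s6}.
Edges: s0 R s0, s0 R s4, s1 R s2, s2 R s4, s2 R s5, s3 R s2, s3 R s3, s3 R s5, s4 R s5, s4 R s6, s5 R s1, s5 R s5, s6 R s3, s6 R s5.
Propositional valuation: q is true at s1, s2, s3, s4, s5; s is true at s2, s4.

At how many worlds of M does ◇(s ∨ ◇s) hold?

6

Let φ = ◇(s ∨ ◇s). Evaluate φ at each world:
  s0 (successors {s0, s4}): φ is true.
  s1 (successors {s2}): φ is true.
  s2 (successors {s4, s5}): φ is true.
  s3 (successors {s2, s3, s5}): φ is true.
  s4 (successors {s5, s6}): φ is false.
  s5 (successors {s1, s5}): φ is true.
  s6 (successors {s3, s5}): φ is true.
For instance, at s3:
  At s3: ◇(s ∨ ◇s) requires s ∨ ◇s at some successor in {s2, s3, s5}.
    s ∨ ◇s holds at s2, so ◇(s ∨ ◇s) is true at s3.
      At s2: s is true, ◇s is true, so s ∨ ◇s is true.
Satisfying worlds: {s0, s1, s2, s3, s5, s6}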